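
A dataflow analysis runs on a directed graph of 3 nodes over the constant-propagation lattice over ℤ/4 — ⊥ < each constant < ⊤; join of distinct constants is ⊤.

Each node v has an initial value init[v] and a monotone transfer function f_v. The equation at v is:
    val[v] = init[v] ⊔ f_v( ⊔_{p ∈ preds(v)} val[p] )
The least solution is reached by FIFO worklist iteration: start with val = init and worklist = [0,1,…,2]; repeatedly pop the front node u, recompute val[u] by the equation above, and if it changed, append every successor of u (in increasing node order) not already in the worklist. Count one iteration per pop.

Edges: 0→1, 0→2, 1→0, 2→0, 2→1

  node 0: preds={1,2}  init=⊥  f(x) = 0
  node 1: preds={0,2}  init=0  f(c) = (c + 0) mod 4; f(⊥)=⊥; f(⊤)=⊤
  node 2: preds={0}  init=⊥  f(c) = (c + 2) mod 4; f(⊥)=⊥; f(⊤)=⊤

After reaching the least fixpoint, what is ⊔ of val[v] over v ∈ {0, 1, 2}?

Trace (6 dequeues):
  [1] u=0 | in 0 | out 0 | prev ⊥ | push {}
  [2] u=1 | in 0 | out 0 | ==
  [3] u=2 | in 0 | out 2 | prev ⊥ | push {0,1}
  [4] u=0 | in ⊤ | out 0 | ==
  [5] u=1 | in ⊤ | out ⊤ | prev 0 | push {0}
  [6] u=0 | in ⊤ | out 0 | ==

Converged values:
  [0] 0
  [1] ⊤
  [2] 2

⊤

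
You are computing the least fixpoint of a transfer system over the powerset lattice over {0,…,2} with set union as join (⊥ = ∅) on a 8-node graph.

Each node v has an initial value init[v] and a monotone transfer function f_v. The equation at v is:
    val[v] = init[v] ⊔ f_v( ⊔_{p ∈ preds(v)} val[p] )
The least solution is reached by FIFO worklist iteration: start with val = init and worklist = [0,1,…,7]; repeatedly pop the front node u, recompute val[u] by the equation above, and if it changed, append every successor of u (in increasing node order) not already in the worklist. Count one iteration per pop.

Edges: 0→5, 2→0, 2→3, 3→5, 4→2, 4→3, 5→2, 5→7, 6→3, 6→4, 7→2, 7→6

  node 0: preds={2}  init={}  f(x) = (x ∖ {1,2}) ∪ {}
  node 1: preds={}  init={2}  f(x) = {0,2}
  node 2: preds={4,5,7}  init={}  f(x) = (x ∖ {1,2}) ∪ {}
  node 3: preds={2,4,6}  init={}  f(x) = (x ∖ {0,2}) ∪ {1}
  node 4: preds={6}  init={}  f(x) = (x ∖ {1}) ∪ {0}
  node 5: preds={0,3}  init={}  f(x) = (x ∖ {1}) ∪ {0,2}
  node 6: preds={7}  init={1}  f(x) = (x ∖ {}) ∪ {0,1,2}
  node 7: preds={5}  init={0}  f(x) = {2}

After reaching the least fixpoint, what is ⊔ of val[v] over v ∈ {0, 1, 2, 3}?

{0,1,2}

Worklist (16 pops):
  #1 pop 0: in={} → {} (no change)
  #2 pop 1: in={} → {0,2} (was {2}); enqueue []
  #3 pop 2: in={0} → {0} (was {}); enqueue [0]
  #4 pop 3: in={0,1} → {1} (was {}); enqueue []
  #5 pop 4: in={1} → {0} (was {}); enqueue [2,3]
  #6 pop 5: in={1} → {0,2} (was {}); enqueue []
  #7 pop 6: in={0} → {0,1,2} (was {1}); enqueue [4]
  #8 pop 7: in={0,2} → {0,2} (was {0}); enqueue [6]
  #9 pop 0: in={0} → {0} (was {}); enqueue [5]
  #10 pop 2: in={0,2} → {0} (no change)
  #11 pop 3: in={0,1,2} → {1} (no change)
  #12 pop 4: in={0,1,2} → {0,2} (was {0}); enqueue [2,3]
  #13 pop 6: in={0,2} → {0,1,2} (no change)
  #14 pop 5: in={0,1} → {0,2} (no change)
  #15 pop 2: in={0,2} → {0} (no change)
  #16 pop 3: in={0,1,2} → {1} (no change)

Fixpoint:
  val[0] = {0}
  val[1] = {0,2}
  val[2] = {0}
  val[3] = {1}
  val[4] = {0,2}
  val[5] = {0,2}
  val[6] = {0,1,2}
  val[7] = {0,2}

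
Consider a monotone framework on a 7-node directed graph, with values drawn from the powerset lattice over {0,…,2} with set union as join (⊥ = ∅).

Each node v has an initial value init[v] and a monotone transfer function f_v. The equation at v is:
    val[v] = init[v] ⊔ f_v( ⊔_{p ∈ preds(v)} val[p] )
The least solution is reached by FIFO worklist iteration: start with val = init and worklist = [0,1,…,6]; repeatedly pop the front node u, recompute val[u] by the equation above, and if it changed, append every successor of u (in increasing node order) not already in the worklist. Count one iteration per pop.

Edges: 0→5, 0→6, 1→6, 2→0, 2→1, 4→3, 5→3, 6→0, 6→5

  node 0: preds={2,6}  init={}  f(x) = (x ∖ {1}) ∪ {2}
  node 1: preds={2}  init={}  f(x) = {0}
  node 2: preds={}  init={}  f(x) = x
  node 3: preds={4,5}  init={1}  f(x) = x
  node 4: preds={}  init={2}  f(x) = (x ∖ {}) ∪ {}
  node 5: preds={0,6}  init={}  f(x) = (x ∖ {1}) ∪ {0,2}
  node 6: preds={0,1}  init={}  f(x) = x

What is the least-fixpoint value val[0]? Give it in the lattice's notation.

Trace (11 dequeues):
  [1] u=0 | in {} | out {2} | prev {} | push {}
  [2] u=1 | in {} | out {0} | prev {} | push {}
  [3] u=2 | in {} | out {} | ==
  [4] u=3 | in {2} | out {1,2} | prev {1} | push {}
  [5] u=4 | in {} | out {2} | ==
  [6] u=5 | in {2} | out {0,2} | prev {} | push {3}
  [7] u=6 | in {0,2} | out {0,2} | prev {} | push {0,5}
  [8] u=3 | in {0,2} | out {0,1,2} | prev {1,2} | push {}
  [9] u=0 | in {0,2} | out {0,2} | prev {2} | push {6}
  [10] u=5 | in {0,2} | out {0,2} | ==
  [11] u=6 | in {0,2} | out {0,2} | ==

Converged values:
  [0] {0,2}
  [1] {0}
  [2] {}
  [3] {0,1,2}
  [4] {2}
  [5] {0,2}
  [6] {0,2}

{0,2}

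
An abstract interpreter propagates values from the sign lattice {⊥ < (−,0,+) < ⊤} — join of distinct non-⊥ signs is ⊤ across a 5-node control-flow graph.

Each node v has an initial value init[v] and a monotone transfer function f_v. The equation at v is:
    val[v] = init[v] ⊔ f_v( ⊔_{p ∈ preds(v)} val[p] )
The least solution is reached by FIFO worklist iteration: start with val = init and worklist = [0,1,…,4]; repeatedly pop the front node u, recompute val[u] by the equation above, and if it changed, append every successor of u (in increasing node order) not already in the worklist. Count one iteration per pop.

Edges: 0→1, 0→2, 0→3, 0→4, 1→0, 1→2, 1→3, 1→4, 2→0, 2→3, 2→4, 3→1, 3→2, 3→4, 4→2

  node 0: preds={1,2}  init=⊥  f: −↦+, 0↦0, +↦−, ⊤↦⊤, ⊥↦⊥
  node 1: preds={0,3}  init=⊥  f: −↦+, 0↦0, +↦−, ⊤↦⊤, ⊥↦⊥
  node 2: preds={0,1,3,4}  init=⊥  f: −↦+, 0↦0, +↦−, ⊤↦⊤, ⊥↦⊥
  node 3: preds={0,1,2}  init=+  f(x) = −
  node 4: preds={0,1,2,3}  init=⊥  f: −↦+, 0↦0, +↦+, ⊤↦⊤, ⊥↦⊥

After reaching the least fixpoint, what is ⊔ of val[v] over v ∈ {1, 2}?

⊤

Trace (11 dequeues):
  [1] u=0 | in ⊥ | out ⊥ | ==
  [2] u=1 | in + | out − | prev ⊥ | push {0}
  [3] u=2 | in ⊤ | out ⊤ | prev ⊥ | push {}
  [4] u=3 | in ⊤ | out ⊤ | prev + | push {1,2}
  [5] u=4 | in ⊤ | out ⊤ | prev ⊥ | push {}
  [6] u=0 | in ⊤ | out ⊤ | prev ⊥ | push {3,4}
  [7] u=1 | in ⊤ | out ⊤ | prev − | push {0}
  [8] u=2 | in ⊤ | out ⊤ | ==
  [9] u=3 | in ⊤ | out ⊤ | ==
  [10] u=4 | in ⊤ | out ⊤ | ==
  [11] u=0 | in ⊤ | out ⊤ | ==

Converged values:
  [0] ⊤
  [1] ⊤
  [2] ⊤
  [3] ⊤
  [4] ⊤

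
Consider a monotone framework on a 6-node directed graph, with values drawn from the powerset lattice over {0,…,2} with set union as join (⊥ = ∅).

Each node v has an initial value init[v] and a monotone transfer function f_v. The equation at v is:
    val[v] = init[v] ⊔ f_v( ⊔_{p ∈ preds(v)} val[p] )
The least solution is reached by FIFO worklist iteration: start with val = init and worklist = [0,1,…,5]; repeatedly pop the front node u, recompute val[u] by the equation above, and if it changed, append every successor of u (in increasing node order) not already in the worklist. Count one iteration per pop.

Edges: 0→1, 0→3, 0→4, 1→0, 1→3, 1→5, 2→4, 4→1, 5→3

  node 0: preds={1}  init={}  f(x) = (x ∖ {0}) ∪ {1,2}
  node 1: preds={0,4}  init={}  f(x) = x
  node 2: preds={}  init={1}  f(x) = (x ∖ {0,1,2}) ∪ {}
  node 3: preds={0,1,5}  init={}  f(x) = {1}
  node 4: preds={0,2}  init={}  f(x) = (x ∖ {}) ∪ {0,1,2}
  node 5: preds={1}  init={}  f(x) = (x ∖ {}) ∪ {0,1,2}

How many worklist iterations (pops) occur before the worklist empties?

11

Iteration log — 11 steps:
  step 1. node 0  ⊔preds={}  new={1,2}  old={}  +wl: 
  step 2. node 1  ⊔preds={1,2}  new={1,2}  old={}  +wl: 0
  step 3. node 2  ⊔preds={}  new={1}  stable
  step 4. node 3  ⊔preds={1,2}  new={1}  old={}  +wl: 
  step 5. node 4  ⊔preds={1,2}  new={0,1,2}  old={}  +wl: 1
  step 6. node 5  ⊔preds={1,2}  new={0,1,2}  old={}  +wl: 3
  step 7. node 0  ⊔preds={1,2}  new={1,2}  stable
  step 8. node 1  ⊔preds={0,1,2}  new={0,1,2}  old={1,2}  +wl: 0,5
  step 9. node 3  ⊔preds={0,1,2}  new={1}  stable
  step 10. node 0  ⊔preds={0,1,2}  new={1,2}  stable
  step 11. node 5  ⊔preds={0,1,2}  new={0,1,2}  stable

Least fixpoint reached:
  node 0: {1,2}
  node 1: {0,1,2}
  node 2: {1}
  node 3: {1}
  node 4: {0,1,2}
  node 5: {0,1,2}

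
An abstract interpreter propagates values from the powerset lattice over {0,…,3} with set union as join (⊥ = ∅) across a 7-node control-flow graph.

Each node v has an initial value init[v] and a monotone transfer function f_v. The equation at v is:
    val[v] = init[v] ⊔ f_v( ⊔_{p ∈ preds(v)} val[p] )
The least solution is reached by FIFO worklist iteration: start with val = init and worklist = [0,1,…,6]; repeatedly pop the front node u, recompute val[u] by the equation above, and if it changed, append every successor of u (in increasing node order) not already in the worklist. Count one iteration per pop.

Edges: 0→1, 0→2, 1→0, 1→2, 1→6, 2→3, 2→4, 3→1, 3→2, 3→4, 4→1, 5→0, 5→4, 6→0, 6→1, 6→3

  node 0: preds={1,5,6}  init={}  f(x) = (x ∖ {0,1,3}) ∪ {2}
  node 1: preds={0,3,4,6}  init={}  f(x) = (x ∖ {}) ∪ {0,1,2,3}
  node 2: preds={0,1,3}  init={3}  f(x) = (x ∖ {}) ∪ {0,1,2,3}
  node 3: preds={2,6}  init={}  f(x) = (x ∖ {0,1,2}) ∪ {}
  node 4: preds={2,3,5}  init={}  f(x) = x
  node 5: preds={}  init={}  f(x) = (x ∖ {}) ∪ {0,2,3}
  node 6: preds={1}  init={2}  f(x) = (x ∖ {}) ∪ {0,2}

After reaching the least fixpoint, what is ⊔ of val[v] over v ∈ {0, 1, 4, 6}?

{0,1,2,3}

Trace (12 dequeues):
  [1] u=0 | in {2} | out {2} | prev {} | push {}
  [2] u=1 | in {2} | out {0,1,2,3} | prev {} | push {0}
  [3] u=2 | in {0,1,2,3} | out {0,1,2,3} | prev {3} | push {}
  [4] u=3 | in {0,1,2,3} | out {3} | prev {} | push {1,2}
  [5] u=4 | in {0,1,2,3} | out {0,1,2,3} | prev {} | push {}
  [6] u=5 | in {} | out {0,2,3} | prev {} | push {4}
  [7] u=6 | in {0,1,2,3} | out {0,1,2,3} | prev {2} | push {3}
  [8] u=0 | in {0,1,2,3} | out {2} | ==
  [9] u=1 | in {0,1,2,3} | out {0,1,2,3} | ==
  [10] u=2 | in {0,1,2,3} | out {0,1,2,3} | ==
  [11] u=4 | in {0,1,2,3} | out {0,1,2,3} | ==
  [12] u=3 | in {0,1,2,3} | out {3} | ==

Converged values:
  [0] {2}
  [1] {0,1,2,3}
  [2] {0,1,2,3}
  [3] {3}
  [4] {0,1,2,3}
  [5] {0,2,3}
  [6] {0,1,2,3}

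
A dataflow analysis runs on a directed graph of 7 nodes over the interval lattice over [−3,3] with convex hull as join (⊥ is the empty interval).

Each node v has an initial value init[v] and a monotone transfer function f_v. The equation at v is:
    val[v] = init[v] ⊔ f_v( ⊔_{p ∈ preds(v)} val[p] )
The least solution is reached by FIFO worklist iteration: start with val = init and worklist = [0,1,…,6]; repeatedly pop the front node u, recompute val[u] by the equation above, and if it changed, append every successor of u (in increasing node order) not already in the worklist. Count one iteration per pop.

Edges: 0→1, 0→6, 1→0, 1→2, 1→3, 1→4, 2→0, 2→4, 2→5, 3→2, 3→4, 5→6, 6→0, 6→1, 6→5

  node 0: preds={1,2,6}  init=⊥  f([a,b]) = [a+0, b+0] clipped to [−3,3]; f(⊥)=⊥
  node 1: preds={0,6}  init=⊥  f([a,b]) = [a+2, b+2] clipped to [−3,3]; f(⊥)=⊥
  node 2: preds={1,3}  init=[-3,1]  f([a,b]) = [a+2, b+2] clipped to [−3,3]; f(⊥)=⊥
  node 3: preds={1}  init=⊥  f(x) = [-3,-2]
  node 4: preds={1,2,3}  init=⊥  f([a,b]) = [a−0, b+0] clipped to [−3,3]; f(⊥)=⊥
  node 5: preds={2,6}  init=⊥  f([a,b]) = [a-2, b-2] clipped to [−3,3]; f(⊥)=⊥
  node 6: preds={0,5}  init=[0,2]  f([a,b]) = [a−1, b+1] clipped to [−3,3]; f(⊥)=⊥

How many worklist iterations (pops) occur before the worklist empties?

Iteration log — 12 steps:
  step 1. node 0  ⊔preds=[-3,2]  new=[-3,2]  old=⊥  +wl: 
  step 2. node 1  ⊔preds=[-3,2]  new=[-1,3]  old=⊥  +wl: 0
  step 3. node 2  ⊔preds=[-1,3]  new=[-3,3]  old=[-3,1]  +wl: 
  step 4. node 3  ⊔preds=[-1,3]  new=[-3,-2]  old=⊥  +wl: 2
  step 5. node 4  ⊔preds=[-3,3]  new=[-3,3]  old=⊥  +wl: 
  step 6. node 5  ⊔preds=[-3,3]  new=[-3,1]  old=⊥  +wl: 
  step 7. node 6  ⊔preds=[-3,2]  new=[-3,3]  old=[0,2]  +wl: 1,5
  step 8. node 0  ⊔preds=[-3,3]  new=[-3,3]  old=[-3,2]  +wl: 6
  step 9. node 2  ⊔preds=[-3,3]  new=[-3,3]  stable
  step 10. node 1  ⊔preds=[-3,3]  new=[-1,3]  stable
  step 11. node 5  ⊔preds=[-3,3]  new=[-3,1]  stable
  step 12. node 6  ⊔preds=[-3,3]  new=[-3,3]  stable

Least fixpoint reached:
  node 0: [-3,3]
  node 1: [-1,3]
  node 2: [-3,3]
  node 3: [-3,-2]
  node 4: [-3,3]
  node 5: [-3,1]
  node 6: [-3,3]

12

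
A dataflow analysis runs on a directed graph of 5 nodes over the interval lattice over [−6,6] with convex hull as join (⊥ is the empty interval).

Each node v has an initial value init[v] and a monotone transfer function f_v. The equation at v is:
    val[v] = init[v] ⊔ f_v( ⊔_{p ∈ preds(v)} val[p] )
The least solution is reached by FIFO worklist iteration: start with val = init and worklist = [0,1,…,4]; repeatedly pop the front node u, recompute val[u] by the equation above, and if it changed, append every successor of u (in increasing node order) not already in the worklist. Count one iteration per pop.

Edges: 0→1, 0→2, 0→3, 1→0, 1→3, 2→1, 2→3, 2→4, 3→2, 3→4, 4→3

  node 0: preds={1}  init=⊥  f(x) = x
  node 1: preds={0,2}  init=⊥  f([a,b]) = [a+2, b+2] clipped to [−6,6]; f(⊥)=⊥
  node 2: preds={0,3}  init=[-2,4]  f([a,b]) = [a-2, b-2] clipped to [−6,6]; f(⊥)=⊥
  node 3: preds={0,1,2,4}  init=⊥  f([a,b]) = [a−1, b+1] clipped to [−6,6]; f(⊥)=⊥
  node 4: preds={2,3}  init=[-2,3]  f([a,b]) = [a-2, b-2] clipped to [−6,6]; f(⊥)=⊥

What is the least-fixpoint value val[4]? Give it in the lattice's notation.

[-6,4]

Iteration log — 20 steps:
  step 1. node 0  ⊔preds=⊥  new=⊥  stable
  step 2. node 1  ⊔preds=[-2,4]  new=[0,6]  old=⊥  +wl: 0
  step 3. node 2  ⊔preds=⊥  new=[-2,4]  stable
  step 4. node 3  ⊔preds=[-2,6]  new=[-3,6]  old=⊥  +wl: 2
  step 5. node 4  ⊔preds=[-3,6]  new=[-5,4]  old=[-2,3]  +wl: 3
  step 6. node 0  ⊔preds=[0,6]  new=[0,6]  old=⊥  +wl: 1
  step 7. node 2  ⊔preds=[-3,6]  new=[-5,4]  old=[-2,4]  +wl: 4
  step 8. node 3  ⊔preds=[-5,6]  new=[-6,6]  old=[-3,6]  +wl: 2
  step 9. node 1  ⊔preds=[-5,6]  new=[-3,6]  old=[0,6]  +wl: 0,3
  step 10. node 4  ⊔preds=[-6,6]  new=[-6,4]  old=[-5,4]  +wl: 
  step 11. node 2  ⊔preds=[-6,6]  new=[-6,4]  old=[-5,4]  +wl: 1,4
  step 12. node 0  ⊔preds=[-3,6]  new=[-3,6]  old=[0,6]  +wl: 2
  step 13. node 3  ⊔preds=[-6,6]  new=[-6,6]  stable
  step 14. node 1  ⊔preds=[-6,6]  new=[-4,6]  old=[-3,6]  +wl: 0,3
  step 15. node 4  ⊔preds=[-6,6]  new=[-6,4]  stable
  step 16. node 2  ⊔preds=[-6,6]  new=[-6,4]  stable
  step 17. node 0  ⊔preds=[-4,6]  new=[-4,6]  old=[-3,6]  +wl: 1,2
  step 18. node 3  ⊔preds=[-6,6]  new=[-6,6]  stable
  step 19. node 1  ⊔preds=[-6,6]  new=[-4,6]  stable
  step 20. node 2  ⊔preds=[-6,6]  new=[-6,4]  stable

Least fixpoint reached:
  node 0: [-4,6]
  node 1: [-4,6]
  node 2: [-6,4]
  node 3: [-6,6]
  node 4: [-6,4]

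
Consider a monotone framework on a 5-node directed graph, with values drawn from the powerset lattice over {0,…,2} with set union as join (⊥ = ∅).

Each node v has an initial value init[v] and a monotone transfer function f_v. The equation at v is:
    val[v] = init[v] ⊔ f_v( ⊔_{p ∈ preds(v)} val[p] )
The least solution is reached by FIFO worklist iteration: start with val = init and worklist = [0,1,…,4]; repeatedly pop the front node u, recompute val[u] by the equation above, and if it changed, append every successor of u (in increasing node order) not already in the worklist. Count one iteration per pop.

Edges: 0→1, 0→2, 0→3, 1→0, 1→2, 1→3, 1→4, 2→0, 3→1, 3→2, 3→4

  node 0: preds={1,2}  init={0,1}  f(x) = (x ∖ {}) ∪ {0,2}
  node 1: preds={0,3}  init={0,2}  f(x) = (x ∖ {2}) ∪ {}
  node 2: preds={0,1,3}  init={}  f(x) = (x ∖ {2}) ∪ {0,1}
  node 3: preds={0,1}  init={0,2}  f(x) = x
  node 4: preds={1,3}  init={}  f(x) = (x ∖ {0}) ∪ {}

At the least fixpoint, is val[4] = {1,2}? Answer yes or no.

yes

Iteration log — 8 steps:
  step 1. node 0  ⊔preds={0,2}  new={0,1,2}  old={0,1}  +wl: 
  step 2. node 1  ⊔preds={0,1,2}  new={0,1,2}  old={0,2}  +wl: 0
  step 3. node 2  ⊔preds={0,1,2}  new={0,1}  old={}  +wl: 
  step 4. node 3  ⊔preds={0,1,2}  new={0,1,2}  old={0,2}  +wl: 1,2
  step 5. node 4  ⊔preds={0,1,2}  new={1,2}  old={}  +wl: 
  step 6. node 0  ⊔preds={0,1,2}  new={0,1,2}  stable
  step 7. node 1  ⊔preds={0,1,2}  new={0,1,2}  stable
  step 8. node 2  ⊔preds={0,1,2}  new={0,1}  stable

Least fixpoint reached:
  node 0: {0,1,2}
  node 1: {0,1,2}
  node 2: {0,1}
  node 3: {0,1,2}
  node 4: {1,2}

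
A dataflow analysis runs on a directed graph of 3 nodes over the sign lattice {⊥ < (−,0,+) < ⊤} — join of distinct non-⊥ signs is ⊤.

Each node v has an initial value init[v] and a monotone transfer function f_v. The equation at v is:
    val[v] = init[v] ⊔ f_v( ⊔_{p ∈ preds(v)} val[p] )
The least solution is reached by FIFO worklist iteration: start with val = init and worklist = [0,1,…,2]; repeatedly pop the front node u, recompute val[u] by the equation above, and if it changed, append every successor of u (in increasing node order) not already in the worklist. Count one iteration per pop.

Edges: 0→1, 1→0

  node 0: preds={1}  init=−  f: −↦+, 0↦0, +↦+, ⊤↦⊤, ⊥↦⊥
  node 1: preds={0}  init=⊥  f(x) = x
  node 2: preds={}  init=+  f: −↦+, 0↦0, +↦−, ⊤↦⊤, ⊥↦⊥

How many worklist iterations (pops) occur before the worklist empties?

Worklist (6 pops):
  #1 pop 0: in=⊥ → − (no change)
  #2 pop 1: in=− → − (was ⊥); enqueue [0]
  #3 pop 2: in=⊥ → + (no change)
  #4 pop 0: in=− → ⊤ (was −); enqueue [1]
  #5 pop 1: in=⊤ → ⊤ (was −); enqueue [0]
  #6 pop 0: in=⊤ → ⊤ (no change)

Fixpoint:
  val[0] = ⊤
  val[1] = ⊤
  val[2] = +

6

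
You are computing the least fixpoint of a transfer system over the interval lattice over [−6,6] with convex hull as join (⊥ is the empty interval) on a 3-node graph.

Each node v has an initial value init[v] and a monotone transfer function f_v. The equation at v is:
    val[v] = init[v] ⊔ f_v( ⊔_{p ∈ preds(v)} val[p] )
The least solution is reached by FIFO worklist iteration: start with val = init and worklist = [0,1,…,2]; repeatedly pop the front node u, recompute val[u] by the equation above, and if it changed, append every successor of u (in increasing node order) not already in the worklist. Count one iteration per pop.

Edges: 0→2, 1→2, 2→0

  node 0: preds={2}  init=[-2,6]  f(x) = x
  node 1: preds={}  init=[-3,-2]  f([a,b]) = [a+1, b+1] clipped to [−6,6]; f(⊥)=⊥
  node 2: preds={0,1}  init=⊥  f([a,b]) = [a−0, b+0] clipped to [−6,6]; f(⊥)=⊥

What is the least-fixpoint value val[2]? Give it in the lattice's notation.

Iteration log — 5 steps:
  step 1. node 0  ⊔preds=⊥  new=[-2,6]  stable
  step 2. node 1  ⊔preds=⊥  new=[-3,-2]  stable
  step 3. node 2  ⊔preds=[-3,6]  new=[-3,6]  old=⊥  +wl: 0
  step 4. node 0  ⊔preds=[-3,6]  new=[-3,6]  old=[-2,6]  +wl: 2
  step 5. node 2  ⊔preds=[-3,6]  new=[-3,6]  stable

Least fixpoint reached:
  node 0: [-3,6]
  node 1: [-3,-2]
  node 2: [-3,6]

[-3,6]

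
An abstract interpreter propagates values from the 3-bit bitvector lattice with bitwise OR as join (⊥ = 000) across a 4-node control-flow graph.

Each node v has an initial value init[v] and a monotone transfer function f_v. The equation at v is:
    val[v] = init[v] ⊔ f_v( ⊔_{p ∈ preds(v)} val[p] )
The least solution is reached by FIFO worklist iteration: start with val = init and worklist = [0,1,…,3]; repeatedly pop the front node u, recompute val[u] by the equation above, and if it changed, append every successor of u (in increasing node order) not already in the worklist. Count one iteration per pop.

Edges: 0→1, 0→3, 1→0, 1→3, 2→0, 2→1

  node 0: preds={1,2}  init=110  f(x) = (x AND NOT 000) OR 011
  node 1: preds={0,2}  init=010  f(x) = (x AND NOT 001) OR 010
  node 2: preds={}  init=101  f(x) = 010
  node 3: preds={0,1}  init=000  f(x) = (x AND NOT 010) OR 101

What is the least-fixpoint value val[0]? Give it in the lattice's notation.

111

Worklist (6 pops):
  #1 pop 0: in=111 → 111 (was 110); enqueue []
  #2 pop 1: in=111 → 110 (was 010); enqueue [0]
  #3 pop 2: in=000 → 111 (was 101); enqueue [1]
  #4 pop 3: in=111 → 101 (was 000); enqueue []
  #5 pop 0: in=111 → 111 (no change)
  #6 pop 1: in=111 → 110 (no change)

Fixpoint:
  val[0] = 111
  val[1] = 110
  val[2] = 111
  val[3] = 101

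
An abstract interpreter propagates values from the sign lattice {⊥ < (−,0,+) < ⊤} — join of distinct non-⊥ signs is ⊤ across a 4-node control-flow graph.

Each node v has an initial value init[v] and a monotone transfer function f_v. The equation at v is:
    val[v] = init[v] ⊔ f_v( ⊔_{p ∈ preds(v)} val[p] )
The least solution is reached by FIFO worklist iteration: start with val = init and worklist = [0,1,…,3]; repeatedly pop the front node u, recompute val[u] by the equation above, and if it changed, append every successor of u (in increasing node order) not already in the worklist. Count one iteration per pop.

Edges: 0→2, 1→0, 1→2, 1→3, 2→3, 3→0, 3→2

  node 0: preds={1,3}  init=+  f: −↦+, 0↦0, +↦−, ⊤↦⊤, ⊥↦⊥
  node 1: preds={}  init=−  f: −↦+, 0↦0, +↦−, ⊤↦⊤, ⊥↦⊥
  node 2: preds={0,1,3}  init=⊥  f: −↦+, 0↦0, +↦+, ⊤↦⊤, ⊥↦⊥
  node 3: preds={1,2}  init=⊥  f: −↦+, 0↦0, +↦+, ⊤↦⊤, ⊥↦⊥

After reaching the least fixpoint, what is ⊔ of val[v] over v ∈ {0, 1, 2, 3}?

Worklist (6 pops):
  #1 pop 0: in=− → + (no change)
  #2 pop 1: in=⊥ → − (no change)
  #3 pop 2: in=⊤ → ⊤ (was ⊥); enqueue []
  #4 pop 3: in=⊤ → ⊤ (was ⊥); enqueue [0,2]
  #5 pop 0: in=⊤ → ⊤ (was +); enqueue []
  #6 pop 2: in=⊤ → ⊤ (no change)

Fixpoint:
  val[0] = ⊤
  val[1] = −
  val[2] = ⊤
  val[3] = ⊤

⊤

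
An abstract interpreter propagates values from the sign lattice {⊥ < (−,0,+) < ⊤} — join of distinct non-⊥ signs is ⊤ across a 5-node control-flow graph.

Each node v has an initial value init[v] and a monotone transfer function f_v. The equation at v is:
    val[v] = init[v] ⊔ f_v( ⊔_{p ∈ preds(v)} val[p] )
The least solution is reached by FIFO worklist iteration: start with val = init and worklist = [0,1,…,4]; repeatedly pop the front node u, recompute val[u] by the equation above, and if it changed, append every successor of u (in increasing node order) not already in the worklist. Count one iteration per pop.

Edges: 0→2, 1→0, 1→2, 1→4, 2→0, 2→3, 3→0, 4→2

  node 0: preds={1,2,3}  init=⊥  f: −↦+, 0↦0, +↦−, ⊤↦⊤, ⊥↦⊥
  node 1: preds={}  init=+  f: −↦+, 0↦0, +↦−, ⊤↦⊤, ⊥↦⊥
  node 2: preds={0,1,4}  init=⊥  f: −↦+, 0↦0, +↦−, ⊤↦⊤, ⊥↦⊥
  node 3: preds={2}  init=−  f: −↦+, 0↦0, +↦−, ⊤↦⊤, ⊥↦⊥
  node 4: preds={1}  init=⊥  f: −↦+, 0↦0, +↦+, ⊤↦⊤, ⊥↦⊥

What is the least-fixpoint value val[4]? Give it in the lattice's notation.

+

Iteration log — 7 steps:
  step 1. node 0  ⊔preds=⊤  new=⊤  old=⊥  +wl: 
  step 2. node 1  ⊔preds=⊥  new=+  stable
  step 3. node 2  ⊔preds=⊤  new=⊤  old=⊥  +wl: 0
  step 4. node 3  ⊔preds=⊤  new=⊤  old=−  +wl: 
  step 5. node 4  ⊔preds=+  new=+  old=⊥  +wl: 2
  step 6. node 0  ⊔preds=⊤  new=⊤  stable
  step 7. node 2  ⊔preds=⊤  new=⊤  stable

Least fixpoint reached:
  node 0: ⊤
  node 1: +
  node 2: ⊤
  node 3: ⊤
  node 4: +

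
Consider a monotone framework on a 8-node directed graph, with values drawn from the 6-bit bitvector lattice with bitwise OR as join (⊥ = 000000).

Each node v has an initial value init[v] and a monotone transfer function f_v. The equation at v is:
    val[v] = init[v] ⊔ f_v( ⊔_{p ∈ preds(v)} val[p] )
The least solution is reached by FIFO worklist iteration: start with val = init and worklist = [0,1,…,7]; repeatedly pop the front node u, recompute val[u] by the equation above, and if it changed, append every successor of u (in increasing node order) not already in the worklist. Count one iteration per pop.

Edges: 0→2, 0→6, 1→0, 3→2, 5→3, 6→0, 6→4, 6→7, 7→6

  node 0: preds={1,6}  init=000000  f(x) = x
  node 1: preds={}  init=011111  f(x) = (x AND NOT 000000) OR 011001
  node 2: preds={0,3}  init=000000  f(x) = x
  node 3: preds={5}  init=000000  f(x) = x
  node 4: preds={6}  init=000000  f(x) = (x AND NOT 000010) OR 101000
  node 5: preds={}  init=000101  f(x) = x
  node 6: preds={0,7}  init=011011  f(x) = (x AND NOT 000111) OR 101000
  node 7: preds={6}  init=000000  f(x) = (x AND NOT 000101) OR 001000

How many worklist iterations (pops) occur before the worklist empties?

13

Iteration log — 13 steps:
  step 1. node 0  ⊔preds=011111  new=011111  old=000000  +wl: 
  step 2. node 1  ⊔preds=000000  new=011111  stable
  step 3. node 2  ⊔preds=011111  new=011111  old=000000  +wl: 
  step 4. node 3  ⊔preds=000101  new=000101  old=000000  +wl: 2
  step 5. node 4  ⊔preds=011011  new=111001  old=000000  +wl: 
  step 6. node 5  ⊔preds=000000  new=000101  stable
  step 7. node 6  ⊔preds=011111  new=111011  old=011011  +wl: 0,4
  step 8. node 7  ⊔preds=111011  new=111010  old=000000  +wl: 6
  step 9. node 2  ⊔preds=011111  new=011111  stable
  step 10. node 0  ⊔preds=111111  new=111111  old=011111  +wl: 2
  step 11. node 4  ⊔preds=111011  new=111001  stable
  step 12. node 6  ⊔preds=111111  new=111011  stable
  step 13. node 2  ⊔preds=111111  new=111111  old=011111  +wl: 

Least fixpoint reached:
  node 0: 111111
  node 1: 011111
  node 2: 111111
  node 3: 000101
  node 4: 111001
  node 5: 000101
  node 6: 111011
  node 7: 111010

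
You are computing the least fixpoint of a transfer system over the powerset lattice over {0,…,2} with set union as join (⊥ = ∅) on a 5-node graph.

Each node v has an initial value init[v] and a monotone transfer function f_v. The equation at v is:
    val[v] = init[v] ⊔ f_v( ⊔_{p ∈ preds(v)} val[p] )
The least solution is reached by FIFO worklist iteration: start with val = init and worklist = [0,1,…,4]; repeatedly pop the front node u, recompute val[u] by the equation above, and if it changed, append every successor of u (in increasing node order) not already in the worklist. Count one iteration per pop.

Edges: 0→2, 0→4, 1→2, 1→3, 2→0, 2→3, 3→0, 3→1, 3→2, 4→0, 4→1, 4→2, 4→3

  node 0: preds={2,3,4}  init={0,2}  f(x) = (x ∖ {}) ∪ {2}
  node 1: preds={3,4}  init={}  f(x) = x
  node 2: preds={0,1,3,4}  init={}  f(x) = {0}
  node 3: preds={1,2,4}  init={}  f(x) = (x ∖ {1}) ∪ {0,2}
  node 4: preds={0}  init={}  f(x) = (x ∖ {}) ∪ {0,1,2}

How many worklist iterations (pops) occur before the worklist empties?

10

Iteration log — 10 steps:
  step 1. node 0  ⊔preds={}  new={0,2}  stable
  step 2. node 1  ⊔preds={}  new={}  stable
  step 3. node 2  ⊔preds={0,2}  new={0}  old={}  +wl: 0
  step 4. node 3  ⊔preds={0}  new={0,2}  old={}  +wl: 1,2
  step 5. node 4  ⊔preds={0,2}  new={0,1,2}  old={}  +wl: 3
  step 6. node 0  ⊔preds={0,1,2}  new={0,1,2}  old={0,2}  +wl: 4
  step 7. node 1  ⊔preds={0,1,2}  new={0,1,2}  old={}  +wl: 
  step 8. node 2  ⊔preds={0,1,2}  new={0}  stable
  step 9. node 3  ⊔preds={0,1,2}  new={0,2}  stable
  step 10. node 4  ⊔preds={0,1,2}  new={0,1,2}  stable

Least fixpoint reached:
  node 0: {0,1,2}
  node 1: {0,1,2}
  node 2: {0}
  node 3: {0,2}
  node 4: {0,1,2}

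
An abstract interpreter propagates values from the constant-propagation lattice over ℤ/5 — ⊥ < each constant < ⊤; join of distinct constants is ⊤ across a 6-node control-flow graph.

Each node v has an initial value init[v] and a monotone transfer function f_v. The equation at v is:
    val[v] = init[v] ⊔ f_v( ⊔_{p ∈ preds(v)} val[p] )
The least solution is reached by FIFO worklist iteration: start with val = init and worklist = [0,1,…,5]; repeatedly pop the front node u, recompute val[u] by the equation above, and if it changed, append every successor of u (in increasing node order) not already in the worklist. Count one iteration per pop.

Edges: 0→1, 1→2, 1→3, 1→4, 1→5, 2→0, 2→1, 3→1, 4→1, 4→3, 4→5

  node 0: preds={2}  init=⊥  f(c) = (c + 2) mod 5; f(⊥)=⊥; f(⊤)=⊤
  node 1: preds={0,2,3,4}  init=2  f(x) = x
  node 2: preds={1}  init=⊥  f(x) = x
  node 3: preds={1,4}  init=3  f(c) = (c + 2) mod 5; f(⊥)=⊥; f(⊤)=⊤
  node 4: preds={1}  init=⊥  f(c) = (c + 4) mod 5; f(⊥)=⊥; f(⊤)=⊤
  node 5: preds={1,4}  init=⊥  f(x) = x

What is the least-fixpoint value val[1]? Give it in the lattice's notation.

Iteration log — 9 steps:
  step 1. node 0  ⊔preds=⊥  new=⊥  stable
  step 2. node 1  ⊔preds=3  new=⊤  old=2  +wl: 
  step 3. node 2  ⊔preds=⊤  new=⊤  old=⊥  +wl: 0,1
  step 4. node 3  ⊔preds=⊤  new=⊤  old=3  +wl: 
  step 5. node 4  ⊔preds=⊤  new=⊤  old=⊥  +wl: 3
  step 6. node 5  ⊔preds=⊤  new=⊤  old=⊥  +wl: 
  step 7. node 0  ⊔preds=⊤  new=⊤  old=⊥  +wl: 
  step 8. node 1  ⊔preds=⊤  new=⊤  stable
  step 9. node 3  ⊔preds=⊤  new=⊤  stable

Least fixpoint reached:
  node 0: ⊤
  node 1: ⊤
  node 2: ⊤
  node 3: ⊤
  node 4: ⊤
  node 5: ⊤

⊤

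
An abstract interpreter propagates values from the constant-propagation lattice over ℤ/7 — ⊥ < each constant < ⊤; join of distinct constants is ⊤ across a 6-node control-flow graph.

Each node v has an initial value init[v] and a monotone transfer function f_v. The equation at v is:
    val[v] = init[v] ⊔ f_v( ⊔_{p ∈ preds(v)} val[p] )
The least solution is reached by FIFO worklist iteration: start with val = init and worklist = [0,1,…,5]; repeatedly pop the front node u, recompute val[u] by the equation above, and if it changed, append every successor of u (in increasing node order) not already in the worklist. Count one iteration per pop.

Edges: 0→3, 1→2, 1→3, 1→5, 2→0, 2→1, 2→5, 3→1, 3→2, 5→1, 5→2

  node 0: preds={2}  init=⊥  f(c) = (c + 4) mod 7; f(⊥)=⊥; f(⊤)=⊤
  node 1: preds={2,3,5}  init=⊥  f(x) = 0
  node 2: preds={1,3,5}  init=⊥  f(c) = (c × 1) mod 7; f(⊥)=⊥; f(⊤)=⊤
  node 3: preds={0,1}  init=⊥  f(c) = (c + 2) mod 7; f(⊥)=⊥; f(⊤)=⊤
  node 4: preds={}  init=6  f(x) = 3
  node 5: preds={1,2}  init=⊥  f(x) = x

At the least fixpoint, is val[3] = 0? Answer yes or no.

Trace (16 dequeues):
  [1] u=0 | in ⊥ | out ⊥ | ==
  [2] u=1 | in ⊥ | out 0 | prev ⊥ | push {}
  [3] u=2 | in 0 | out 0 | prev ⊥ | push {0,1}
  [4] u=3 | in 0 | out 2 | prev ⊥ | push {2}
  [5] u=4 | in ⊥ | out ⊤ | prev 6 | push {}
  [6] u=5 | in 0 | out 0 | prev ⊥ | push {}
  [7] u=0 | in 0 | out 4 | prev ⊥ | push {3}
  [8] u=1 | in ⊤ | out 0 | ==
  [9] u=2 | in ⊤ | out ⊤ | prev 0 | push {0,1,5}
  [10] u=3 | in ⊤ | out ⊤ | prev 2 | push {2}
  [11] u=0 | in ⊤ | out ⊤ | prev 4 | push {3}
  [12] u=1 | in ⊤ | out 0 | ==
  [13] u=5 | in ⊤ | out ⊤ | prev 0 | push {1}
  [14] u=2 | in ⊤ | out ⊤ | ==
  [15] u=3 | in ⊤ | out ⊤ | ==
  [16] u=1 | in ⊤ | out 0 | ==

Converged values:
  [0] ⊤
  [1] 0
  [2] ⊤
  [3] ⊤
  [4] ⊤
  [5] ⊤

no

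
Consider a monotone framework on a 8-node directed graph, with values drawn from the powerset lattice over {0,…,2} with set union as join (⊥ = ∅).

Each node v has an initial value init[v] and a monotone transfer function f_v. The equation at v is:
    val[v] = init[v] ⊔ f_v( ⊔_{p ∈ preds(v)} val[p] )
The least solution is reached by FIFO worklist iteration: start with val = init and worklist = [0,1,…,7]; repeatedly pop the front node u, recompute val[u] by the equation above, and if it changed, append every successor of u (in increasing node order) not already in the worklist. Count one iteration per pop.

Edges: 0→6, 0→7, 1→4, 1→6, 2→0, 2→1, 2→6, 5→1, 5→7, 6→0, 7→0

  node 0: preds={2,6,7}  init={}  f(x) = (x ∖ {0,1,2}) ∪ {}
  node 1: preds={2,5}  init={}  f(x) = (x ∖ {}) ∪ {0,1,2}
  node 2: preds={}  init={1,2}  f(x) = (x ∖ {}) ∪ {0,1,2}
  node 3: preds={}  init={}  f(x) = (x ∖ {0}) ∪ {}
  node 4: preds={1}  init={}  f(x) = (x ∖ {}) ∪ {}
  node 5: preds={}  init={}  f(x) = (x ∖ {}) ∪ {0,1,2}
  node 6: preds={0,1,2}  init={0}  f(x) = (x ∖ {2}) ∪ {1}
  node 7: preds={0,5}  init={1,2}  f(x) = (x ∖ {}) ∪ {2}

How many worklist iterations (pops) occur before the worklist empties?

Worklist (10 pops):
  #1 pop 0: in={0,1,2} → {} (no change)
  #2 pop 1: in={1,2} → {0,1,2} (was {}); enqueue []
  #3 pop 2: in={} → {0,1,2} (was {1,2}); enqueue [0,1]
  #4 pop 3: in={} → {} (no change)
  #5 pop 4: in={0,1,2} → {0,1,2} (was {}); enqueue []
  #6 pop 5: in={} → {0,1,2} (was {}); enqueue []
  #7 pop 6: in={0,1,2} → {0,1} (was {0}); enqueue []
  #8 pop 7: in={0,1,2} → {0,1,2} (was {1,2}); enqueue []
  #9 pop 0: in={0,1,2} → {} (no change)
  #10 pop 1: in={0,1,2} → {0,1,2} (no change)

Fixpoint:
  val[0] = {}
  val[1] = {0,1,2}
  val[2] = {0,1,2}
  val[3] = {}
  val[4] = {0,1,2}
  val[5] = {0,1,2}
  val[6] = {0,1}
  val[7] = {0,1,2}

10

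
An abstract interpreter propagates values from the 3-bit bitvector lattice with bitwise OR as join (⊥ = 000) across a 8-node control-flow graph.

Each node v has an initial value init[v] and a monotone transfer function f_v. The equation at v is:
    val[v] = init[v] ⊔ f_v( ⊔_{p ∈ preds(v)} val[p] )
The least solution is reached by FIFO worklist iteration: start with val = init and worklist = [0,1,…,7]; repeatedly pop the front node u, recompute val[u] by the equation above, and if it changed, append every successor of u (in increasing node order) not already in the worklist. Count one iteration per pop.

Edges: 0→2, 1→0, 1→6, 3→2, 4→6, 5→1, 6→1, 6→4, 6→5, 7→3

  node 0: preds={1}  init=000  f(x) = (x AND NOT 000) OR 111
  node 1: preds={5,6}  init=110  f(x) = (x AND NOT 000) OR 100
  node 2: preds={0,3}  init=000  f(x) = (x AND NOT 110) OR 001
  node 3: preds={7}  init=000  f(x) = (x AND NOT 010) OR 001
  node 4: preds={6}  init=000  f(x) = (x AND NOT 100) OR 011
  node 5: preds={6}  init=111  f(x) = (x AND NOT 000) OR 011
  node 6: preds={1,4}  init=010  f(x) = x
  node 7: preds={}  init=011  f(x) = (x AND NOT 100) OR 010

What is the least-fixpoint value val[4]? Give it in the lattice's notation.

011

Trace (13 dequeues):
  [1] u=0 | in 110 | out 111 | prev 000 | push {}
  [2] u=1 | in 111 | out 111 | prev 110 | push {0}
  [3] u=2 | in 111 | out 001 | prev 000 | push {}
  [4] u=3 | in 011 | out 001 | prev 000 | push {2}
  [5] u=4 | in 010 | out 011 | prev 000 | push {}
  [6] u=5 | in 010 | out 111 | ==
  [7] u=6 | in 111 | out 111 | prev 010 | push {1,4,5}
  [8] u=7 | in 000 | out 011 | ==
  [9] u=0 | in 111 | out 111 | ==
  [10] u=2 | in 111 | out 001 | ==
  [11] u=1 | in 111 | out 111 | ==
  [12] u=4 | in 111 | out 011 | ==
  [13] u=5 | in 111 | out 111 | ==

Converged values:
  [0] 111
  [1] 111
  [2] 001
  [3] 001
  [4] 011
  [5] 111
  [6] 111
  [7] 011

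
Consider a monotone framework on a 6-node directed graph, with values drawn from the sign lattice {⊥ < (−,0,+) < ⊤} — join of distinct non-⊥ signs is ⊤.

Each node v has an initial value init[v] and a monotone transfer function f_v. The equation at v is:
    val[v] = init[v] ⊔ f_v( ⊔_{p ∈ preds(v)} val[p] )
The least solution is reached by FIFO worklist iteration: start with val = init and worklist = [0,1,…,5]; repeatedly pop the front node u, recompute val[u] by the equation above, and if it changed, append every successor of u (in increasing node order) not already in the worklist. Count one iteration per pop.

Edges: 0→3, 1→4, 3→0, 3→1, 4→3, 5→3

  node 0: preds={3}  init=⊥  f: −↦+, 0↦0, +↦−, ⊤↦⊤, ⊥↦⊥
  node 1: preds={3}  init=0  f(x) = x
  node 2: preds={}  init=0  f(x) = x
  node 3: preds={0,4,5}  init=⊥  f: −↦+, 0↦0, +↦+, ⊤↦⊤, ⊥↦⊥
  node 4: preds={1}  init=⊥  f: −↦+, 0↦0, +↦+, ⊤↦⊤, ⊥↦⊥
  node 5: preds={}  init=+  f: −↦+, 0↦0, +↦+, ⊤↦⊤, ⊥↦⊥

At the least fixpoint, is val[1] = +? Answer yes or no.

Iteration log — 13 steps:
  step 1. node 0  ⊔preds=⊥  new=⊥  stable
  step 2. node 1  ⊔preds=⊥  new=0  stable
  step 3. node 2  ⊔preds=⊥  new=0  stable
  step 4. node 3  ⊔preds=+  new=+  old=⊥  +wl: 0,1
  step 5. node 4  ⊔preds=0  new=0  old=⊥  +wl: 3
  step 6. node 5  ⊔preds=⊥  new=+  stable
  step 7. node 0  ⊔preds=+  new=−  old=⊥  +wl: 
  step 8. node 1  ⊔preds=+  new=⊤  old=0  +wl: 4
  step 9. node 3  ⊔preds=⊤  new=⊤  old=+  +wl: 0,1
  step 10. node 4  ⊔preds=⊤  new=⊤  old=0  +wl: 3
  step 11. node 0  ⊔preds=⊤  new=⊤  old=−  +wl: 
  step 12. node 1  ⊔preds=⊤  new=⊤  stable
  step 13. node 3  ⊔preds=⊤  new=⊤  stable

Least fixpoint reached:
  node 0: ⊤
  node 1: ⊤
  node 2: 0
  node 3: ⊤
  node 4: ⊤
  node 5: +

no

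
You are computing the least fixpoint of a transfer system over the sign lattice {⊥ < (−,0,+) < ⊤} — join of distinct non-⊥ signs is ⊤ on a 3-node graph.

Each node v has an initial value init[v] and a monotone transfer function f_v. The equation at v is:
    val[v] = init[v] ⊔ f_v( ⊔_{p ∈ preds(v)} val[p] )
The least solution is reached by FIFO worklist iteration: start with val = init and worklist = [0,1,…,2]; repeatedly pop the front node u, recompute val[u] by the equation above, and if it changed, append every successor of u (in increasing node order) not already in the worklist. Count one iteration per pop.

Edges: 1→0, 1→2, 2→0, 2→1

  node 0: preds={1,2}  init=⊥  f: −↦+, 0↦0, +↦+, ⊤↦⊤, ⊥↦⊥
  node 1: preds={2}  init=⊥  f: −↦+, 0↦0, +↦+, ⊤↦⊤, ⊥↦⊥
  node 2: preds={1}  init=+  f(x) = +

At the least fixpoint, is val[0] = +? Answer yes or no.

Trace (4 dequeues):
  [1] u=0 | in + | out + | prev ⊥ | push {}
  [2] u=1 | in + | out + | prev ⊥ | push {0}
  [3] u=2 | in + | out + | ==
  [4] u=0 | in + | out + | ==

Converged values:
  [0] +
  [1] +
  [2] +

yes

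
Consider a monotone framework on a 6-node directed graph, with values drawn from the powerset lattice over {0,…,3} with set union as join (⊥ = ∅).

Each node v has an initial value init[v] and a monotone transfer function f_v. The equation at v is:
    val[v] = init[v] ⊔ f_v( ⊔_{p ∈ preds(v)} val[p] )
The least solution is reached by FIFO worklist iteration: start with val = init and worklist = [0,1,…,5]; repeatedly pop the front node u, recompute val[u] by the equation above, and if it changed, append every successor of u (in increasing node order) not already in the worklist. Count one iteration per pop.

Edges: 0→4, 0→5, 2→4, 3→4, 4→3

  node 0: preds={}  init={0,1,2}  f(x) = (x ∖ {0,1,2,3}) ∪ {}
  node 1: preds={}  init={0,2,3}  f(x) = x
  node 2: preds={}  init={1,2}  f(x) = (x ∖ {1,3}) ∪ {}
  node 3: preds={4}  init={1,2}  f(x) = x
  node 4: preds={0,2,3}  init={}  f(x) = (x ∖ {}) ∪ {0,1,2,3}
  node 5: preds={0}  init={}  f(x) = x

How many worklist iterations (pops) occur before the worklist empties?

Trace (8 dequeues):
  [1] u=0 | in {} | out {0,1,2} | ==
  [2] u=1 | in {} | out {0,2,3} | ==
  [3] u=2 | in {} | out {1,2} | ==
  [4] u=3 | in {} | out {1,2} | ==
  [5] u=4 | in {0,1,2} | out {0,1,2,3} | prev {} | push {3}
  [6] u=5 | in {0,1,2} | out {0,1,2} | prev {} | push {}
  [7] u=3 | in {0,1,2,3} | out {0,1,2,3} | prev {1,2} | push {4}
  [8] u=4 | in {0,1,2,3} | out {0,1,2,3} | ==

Converged values:
  [0] {0,1,2}
  [1] {0,2,3}
  [2] {1,2}
  [3] {0,1,2,3}
  [4] {0,1,2,3}
  [5] {0,1,2}

8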